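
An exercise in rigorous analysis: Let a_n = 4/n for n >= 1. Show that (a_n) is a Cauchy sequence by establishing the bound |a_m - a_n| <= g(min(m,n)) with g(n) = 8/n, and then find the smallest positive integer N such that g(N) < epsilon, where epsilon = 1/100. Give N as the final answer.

For any m, n >= 1, by the triangle inequality:
|a_m - a_n| = |4/m - 4/n| <= 4*1/m + 4*1/n <= 8/min(m,n).
So g(n) = 8/n bounds the Cauchy difference. Since g(n) -> 0, (a_n) is Cauchy.
Now solve g(N) < 1/100: 8/N < 1/100 <=> N > 8 / (1/100) = 800.
The smallest integer strictly greater than 800 is N = 801.
Check: g(801) = 8/801 = 8/801 < 1/100; g(800) = 1/100 >= 1/100. So N = 801.

801


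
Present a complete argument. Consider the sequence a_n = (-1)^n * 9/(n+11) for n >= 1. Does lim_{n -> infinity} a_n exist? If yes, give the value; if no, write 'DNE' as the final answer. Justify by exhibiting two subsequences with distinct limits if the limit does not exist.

Examine the behaviour of a_n along subsequences.
Even-n subsequence a_{2k} = 9/(2k+11) -> 0. Odd-n subsequence a_{2k+1} = -9/(2k+12) -> 0. Both tend to 0, which suggests the limit is 0; verify directly.
|a_n - 0| = 9/(n+11) < 9/n for every n >= 1.
Given epsilon > 0, choose a positive integer N > 9/epsilon. Then for all n >= N, |a_n| < 9/n <= 9/N < epsilon.
So by the definition of the limit, lim a_n exists and equals 0.

0


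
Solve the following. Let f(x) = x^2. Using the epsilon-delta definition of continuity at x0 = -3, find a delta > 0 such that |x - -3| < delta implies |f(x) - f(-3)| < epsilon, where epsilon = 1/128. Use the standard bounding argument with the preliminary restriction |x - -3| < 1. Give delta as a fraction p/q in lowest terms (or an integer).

Factor: |x^2 - (-3)^2| = |x - -3| * |x + -3|.
Impose |x - -3| < 1 first. Then |x + -3| = |(x - -3) + 2*(-3)| <= |x - -3| + 2*|-3| < 1 + 6 = 7.
So |x^2 - (-3)^2| < delta * 7.
We need delta * 7 <= 1/128, i.e. delta <= 1/128/7 = 1/896.
Since 1/896 < 1, this is tighter than 1; take delta = 1/896.
So delta = 1/896 works.

1/896


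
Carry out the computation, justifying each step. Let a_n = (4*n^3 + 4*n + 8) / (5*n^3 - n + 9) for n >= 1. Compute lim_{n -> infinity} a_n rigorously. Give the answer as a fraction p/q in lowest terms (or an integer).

Divide numerator and denominator by n^3, the highest power:
numerator / n^3 = 4 + 4/n^2 + 8/n^3
denominator / n^3 = 5 - 1/n^2 + 9/n^3
As n -> infinity, all terms of the form c/n^k (k >= 1) tend to 0.
So numerator / n^3 -> 4 and denominator / n^3 -> 5.
Therefore lim a_n = 4/5.

4/5


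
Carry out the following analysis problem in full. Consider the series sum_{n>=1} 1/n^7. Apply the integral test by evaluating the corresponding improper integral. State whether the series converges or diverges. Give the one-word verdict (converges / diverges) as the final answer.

Let f(x) = x^(-7). Then f is positive, continuous, and decreasing on [1, infinity), so the integral test applies.
Compute the improper integral int_{1}^infinity f(x) dx:
  antiderivative F(x) = -1/(6*x^6).
  As x -> infinity, F(x) -> 0 (since p = 7 > 1).
  So int = F(infinity) - F(1) = 0 - (-1/6) = 1/6.
  Finite, so by the integral test, the series converges.

converges


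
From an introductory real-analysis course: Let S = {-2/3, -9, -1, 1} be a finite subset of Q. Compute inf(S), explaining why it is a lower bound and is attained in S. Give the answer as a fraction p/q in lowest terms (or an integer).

S is finite, so inf(S) = min(S).
Sorted increasing:
-9, -1, -2/3, 1
The extremum is -9.
For every x in S, x >= -9. And -9 is in S, so it is attained.
Therefore inf(S) = -9.

-9


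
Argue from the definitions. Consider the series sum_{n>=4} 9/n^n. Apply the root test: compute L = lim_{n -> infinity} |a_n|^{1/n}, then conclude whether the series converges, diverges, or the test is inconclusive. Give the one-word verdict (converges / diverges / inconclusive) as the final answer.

Let a_n denote the general term. Form |a_n|^(1/n) and simplify:
|a_n|^(1/n) = 3^(2/n)/n
Take the limit as n -> infinity: L = 0.
Since L = 0 < 1, the root test implies convergence.

converges


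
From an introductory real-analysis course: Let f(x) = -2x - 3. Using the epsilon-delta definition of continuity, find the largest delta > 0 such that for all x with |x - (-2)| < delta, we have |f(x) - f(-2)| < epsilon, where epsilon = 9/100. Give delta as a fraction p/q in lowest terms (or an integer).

We compute f(-2) = -2*(-2) - 3 = 1.
|f(x) - f(-2)| = |-2x - 3 - (1)| = |-2(x - (-2))| = 2|x - (-2)|.
We need 2|x - (-2)| < 9/100, i.e. |x - (-2)| < 9/100 / 2 = 9/200.
So any delta <= 9/200 works. Conversely, if delta > 9/200, then x = -2 + 9/200 satisfies |x - (-2)| = 9/200 < delta but |f(x) - f(-2)| = 2 * 9/200 = 9/100, which is not < 9/100; so no larger delta works.
Hence the largest such delta is 9/200.

9/200


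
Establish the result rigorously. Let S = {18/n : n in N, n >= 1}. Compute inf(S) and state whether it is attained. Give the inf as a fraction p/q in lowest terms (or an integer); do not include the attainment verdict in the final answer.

Analysis:
- Values: 18, 9, 6, 9/2, ... strictly decreasing.
- The maximum is 18 (n=1); sup = 18 (attained).
- The set is bounded below by 0; 18/n -> 0 so 0 is the greatest lower bound.
- 0 is not in the set, so inf = 0 is not attained.
Conclusion: inf(S) = 0, not attained in S.

0


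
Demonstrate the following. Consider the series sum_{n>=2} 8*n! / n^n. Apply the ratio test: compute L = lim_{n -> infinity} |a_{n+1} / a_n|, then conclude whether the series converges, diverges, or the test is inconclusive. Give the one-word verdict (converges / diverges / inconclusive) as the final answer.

Let a_n denote the general term. Form the ratio a_{n+1}/a_n and simplify:
a_{n+1}/a_n = (n/(n + 1))^n
Take the limit as n -> infinity: L = exp(-1).
Since L = exp(-1) < 1, the ratio test implies the series converges.

converges


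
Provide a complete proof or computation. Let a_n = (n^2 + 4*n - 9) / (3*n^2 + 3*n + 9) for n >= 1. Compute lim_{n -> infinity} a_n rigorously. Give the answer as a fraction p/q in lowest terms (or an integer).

Divide numerator and denominator by n^2, the highest power:
numerator / n^2 = 1 + 4/n - 9/n^2
denominator / n^2 = 3 + 3/n + 9/n^2
As n -> infinity, all terms of the form c/n^k (k >= 1) tend to 0.
So numerator / n^2 -> 1 and denominator / n^2 -> 3.
Therefore lim a_n = 1/3.

1/3


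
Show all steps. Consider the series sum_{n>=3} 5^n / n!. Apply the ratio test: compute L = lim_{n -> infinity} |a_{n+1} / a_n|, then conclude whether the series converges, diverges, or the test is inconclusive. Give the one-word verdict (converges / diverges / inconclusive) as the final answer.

Let a_n denote the general term. Form the ratio a_{n+1}/a_n and simplify:
a_{n+1}/a_n = 5/(n + 1)
Take the limit as n -> infinity: L = 0.
Since L = 0 < 1, the ratio test implies the series converges.

converges


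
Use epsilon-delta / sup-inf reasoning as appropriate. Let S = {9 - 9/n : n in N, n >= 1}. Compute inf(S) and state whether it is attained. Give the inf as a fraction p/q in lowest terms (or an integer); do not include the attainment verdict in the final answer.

Analysis:
- Values: 0, 9/2, 6, 27/4, ... strictly increasing.
- Minimum is 0 (n=1); inf = 0 (attained).
- 9 - 9/n -> 9 from below; sup = 9, not attained.
Conclusion: inf(S) = 0, attained in S.

0


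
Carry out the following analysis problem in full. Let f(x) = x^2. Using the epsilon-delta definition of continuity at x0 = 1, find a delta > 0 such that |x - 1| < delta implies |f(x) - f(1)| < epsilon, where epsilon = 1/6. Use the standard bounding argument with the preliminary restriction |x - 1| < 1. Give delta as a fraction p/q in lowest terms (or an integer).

Factor: |x^2 - (1)^2| = |x - 1| * |x + 1|.
Impose |x - 1| < 1 first. Then |x + 1| = |(x - 1) + 2*(1)| <= |x - 1| + 2*|1| < 1 + 2 = 3.
So |x^2 - (1)^2| < delta * 3.
We need delta * 3 <= 1/6, i.e. delta <= 1/6/3 = 1/18.
Since 1/18 < 1, this is tighter than 1; take delta = 1/18.
So delta = 1/18 works.

1/18


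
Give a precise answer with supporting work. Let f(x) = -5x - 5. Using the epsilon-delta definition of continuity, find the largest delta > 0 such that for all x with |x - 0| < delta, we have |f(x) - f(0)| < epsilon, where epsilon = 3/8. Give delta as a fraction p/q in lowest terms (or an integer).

We compute f(0) = -5*(0) - 5 = -5.
|f(x) - f(0)| = |-5x - 5 - (-5)| = |-5(x - 0)| = 5|x - 0|.
We need 5|x - 0| < 3/8, i.e. |x - 0| < 3/8 / 5 = 3/40.
So any delta <= 3/40 works. Conversely, if delta > 3/40, then x = 0 + 3/40 satisfies |x - 0| = 3/40 < delta but |f(x) - f(0)| = 5 * 3/40 = 3/8, which is not < 3/8; so no larger delta works.
Hence the largest such delta is 3/40.

3/40


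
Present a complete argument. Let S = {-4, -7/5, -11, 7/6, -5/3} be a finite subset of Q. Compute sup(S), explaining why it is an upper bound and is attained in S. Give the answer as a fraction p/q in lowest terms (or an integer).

S is finite, so sup(S) = max(S).
Sorted decreasing:
7/6, -7/5, -5/3, -4, -11
The extremum is 7/6.
For every x in S, x <= 7/6. And 7/6 is in S, so it is attained.
Therefore sup(S) = 7/6.

7/6


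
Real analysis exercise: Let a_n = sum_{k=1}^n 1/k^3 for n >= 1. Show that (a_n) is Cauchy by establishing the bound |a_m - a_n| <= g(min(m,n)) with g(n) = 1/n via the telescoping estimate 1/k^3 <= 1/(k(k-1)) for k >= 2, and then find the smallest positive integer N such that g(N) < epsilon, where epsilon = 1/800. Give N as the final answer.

For m > n >= 1: |a_m - a_n| = sum_{k=n+1}^m 1/k^3.
Use 1/k^3 <= 1/(k(k-1)) = 1/(k-1) - 1/k for k >= 2 (which holds since k^3 >= k^2 >= k(k-1) for k >= 2):
sum_{k=n+1}^m 1/k^3 <= sum_{k=n+1}^m (1/(k-1) - 1/k) = 1/n - 1/m <= 1/n.
By symmetry the same bound holds with n,m swapped, so |a_m - a_n| <= 1/min(m,n) = g(min(m,n)). Since g(n) -> 0, (a_n) is Cauchy.
Now solve g(N) < 1/800: 1/N < 1/800 <=> N > 1/(1/800) = 800.
The smallest integer strictly greater than 800 is N = 801.
Check: g(801) = 1/801 < 1/800; g(800) = 1/800 >= 1/800. So N = 801.

801


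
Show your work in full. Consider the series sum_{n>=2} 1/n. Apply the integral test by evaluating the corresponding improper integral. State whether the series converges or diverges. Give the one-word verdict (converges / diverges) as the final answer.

Let f(x) = 1/x. Then f is positive, continuous, and decreasing on [2, infinity), so the integral test applies.
Compute the improper integral int_{2}^infinity f(x) dx:
  antiderivative F(x) = log(x).
  As x -> infinity, log(x) -> infinity.
  So int = infinity - log(2) = infinity. By the integral test, the series diverges.

diverges


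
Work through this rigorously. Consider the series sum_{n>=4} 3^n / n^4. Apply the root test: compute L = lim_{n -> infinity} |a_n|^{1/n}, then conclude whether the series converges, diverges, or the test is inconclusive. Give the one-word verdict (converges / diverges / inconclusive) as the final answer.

Let a_n denote the general term. Form |a_n|^(1/n) and simplify:
|a_n|^(1/n) = 3/n^(4/n)
Take the limit as n -> infinity: L = 3.
Since L = 3 > 1, the root test implies divergence.

diverges


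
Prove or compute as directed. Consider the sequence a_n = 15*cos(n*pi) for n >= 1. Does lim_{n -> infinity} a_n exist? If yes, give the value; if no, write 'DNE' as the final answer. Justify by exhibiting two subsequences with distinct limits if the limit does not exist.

Examine the behaviour of a_n along subsequences.
cos(n*pi) = (-1)^n, so a_n = 15*(-1)^n. a_{2k} = 15 -> 15. a_{2k+1} = -15 -> -15.
Since these two subsequential limits are 15 and -15, distinct, the full sequence cannot converge (a convergent sequence has all subsequences tending to the same limit). So lim a_n does not exist.

DNE


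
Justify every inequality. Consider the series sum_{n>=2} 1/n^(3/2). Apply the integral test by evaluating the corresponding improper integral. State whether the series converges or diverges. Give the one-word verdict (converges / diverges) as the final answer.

Let f(x) = x^(-3/2). Then f is positive, continuous, and decreasing on [2, infinity), so the integral test applies.
Compute the improper integral int_{2}^infinity f(x) dx:
  antiderivative F(x) = -2/sqrt(x).
  As x -> infinity, F(x) -> 0 (since p = 3/2 > 1).
  So int = F(infinity) - F(2) = 0 - (-sqrt(2)) = sqrt(2).
  Finite, so by the integral test, the series converges.

converges


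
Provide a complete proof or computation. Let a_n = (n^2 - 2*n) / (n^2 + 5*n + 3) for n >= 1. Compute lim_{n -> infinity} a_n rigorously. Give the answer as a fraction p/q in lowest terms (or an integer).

Divide numerator and denominator by n^2, the highest power:
numerator / n^2 = 1 - 2/n
denominator / n^2 = 1 + 5/n + 3/n^2
As n -> infinity, all terms of the form c/n^k (k >= 1) tend to 0.
So numerator / n^2 -> 1 and denominator / n^2 -> 1.
Therefore lim a_n = 1.

1


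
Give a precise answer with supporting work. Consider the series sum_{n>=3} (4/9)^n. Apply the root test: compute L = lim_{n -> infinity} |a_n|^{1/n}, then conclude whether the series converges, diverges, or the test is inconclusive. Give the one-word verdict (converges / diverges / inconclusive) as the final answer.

Let a_n denote the general term. Form |a_n|^(1/n) and simplify:
|a_n|^(1/n) = 4/9
Take the limit as n -> infinity: L = 4/9.
Since L = 4/9 < 1, the root test implies convergence.

converges


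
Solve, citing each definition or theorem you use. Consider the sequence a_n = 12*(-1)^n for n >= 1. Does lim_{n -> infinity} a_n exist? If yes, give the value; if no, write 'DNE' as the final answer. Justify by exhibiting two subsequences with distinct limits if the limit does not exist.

Examine the behaviour of a_n along subsequences.
Even-n subsequence a_{2k} = 12 -> 12. Odd-n subsequence a_{2k+1} = -12 -> -12.
Since these two subsequential limits are 12 and -12, distinct, the full sequence cannot converge (a convergent sequence has all subsequences tending to the same limit). So lim a_n does not exist.

DNE


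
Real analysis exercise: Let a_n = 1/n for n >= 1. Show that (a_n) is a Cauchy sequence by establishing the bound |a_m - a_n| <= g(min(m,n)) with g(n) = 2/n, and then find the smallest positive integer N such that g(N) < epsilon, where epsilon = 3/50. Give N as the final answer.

For any m, n >= 1, by the triangle inequality:
|a_m - a_n| = |1/m - 1/n| <= 1/m + 1/n <= 2/min(m,n).
So g(n) = 2/n bounds the Cauchy difference. Since g(n) -> 0, (a_n) is Cauchy.
Now solve g(N) < 3/50: 2/N < 3/50 <=> N > 2 / (3/50) = 100/3.
The smallest integer strictly greater than 100/3 is N = 34.
Check: g(34) = 2/34 = 1/17 < 3/50; g(33) = 2/33 >= 3/50. So N = 34.

34


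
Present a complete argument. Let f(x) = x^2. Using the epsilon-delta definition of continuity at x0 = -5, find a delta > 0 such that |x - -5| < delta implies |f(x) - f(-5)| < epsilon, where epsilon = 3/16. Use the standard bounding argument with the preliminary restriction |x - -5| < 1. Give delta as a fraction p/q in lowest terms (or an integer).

Factor: |x^2 - (-5)^2| = |x - -5| * |x + -5|.
Impose |x - -5| < 1 first. Then |x + -5| = |(x - -5) + 2*(-5)| <= |x - -5| + 2*|-5| < 1 + 10 = 11.
So |x^2 - (-5)^2| < delta * 11.
We need delta * 11 <= 3/16, i.e. delta <= 3/16/11 = 3/176.
Since 3/176 < 1, this is tighter than 1; take delta = 3/176.
So delta = 3/176 works.

3/176


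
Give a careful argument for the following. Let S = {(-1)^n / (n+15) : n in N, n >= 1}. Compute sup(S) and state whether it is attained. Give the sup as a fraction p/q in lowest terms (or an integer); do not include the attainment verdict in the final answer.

Analysis:
- Values: -1/16, 1/17, -1/18, 1/19, -1/20, ...
- Positive terms (even n): 1/(2+15), 1/(4+15), ... decreasing -> max = 1/17 (n=2).
- Negative terms (odd n): -1/(1+15), -1/(3+15), ... increasing -> min = -1/16 (n=1).
- So sup = 1/17 (attained at n=2); inf = -1/16 (attained at n=1).
Conclusion: sup(S) = 1/17, attained in S.

1/17


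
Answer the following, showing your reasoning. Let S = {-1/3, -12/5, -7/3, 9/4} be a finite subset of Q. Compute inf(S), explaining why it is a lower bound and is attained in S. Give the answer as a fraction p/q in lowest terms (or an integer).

S is finite, so inf(S) = min(S).
Sorted increasing:
-12/5, -7/3, -1/3, 9/4
The extremum is -12/5.
For every x in S, x >= -12/5. And -12/5 is in S, so it is attained.
Therefore inf(S) = -12/5.

-12/5


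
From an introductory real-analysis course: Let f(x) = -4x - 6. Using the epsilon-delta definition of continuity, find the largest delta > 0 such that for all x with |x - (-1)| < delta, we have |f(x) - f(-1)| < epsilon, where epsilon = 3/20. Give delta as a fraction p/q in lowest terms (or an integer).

We compute f(-1) = -4*(-1) - 6 = -2.
|f(x) - f(-1)| = |-4x - 6 - (-2)| = |-4(x - (-1))| = 4|x - (-1)|.
We need 4|x - (-1)| < 3/20, i.e. |x - (-1)| < 3/20 / 4 = 3/80.
So any delta <= 3/80 works. Conversely, if delta > 3/80, then x = -1 + 3/80 satisfies |x - (-1)| = 3/80 < delta but |f(x) - f(-1)| = 4 * 3/80 = 3/20, which is not < 3/20; so no larger delta works.
Hence the largest such delta is 3/80.

3/80


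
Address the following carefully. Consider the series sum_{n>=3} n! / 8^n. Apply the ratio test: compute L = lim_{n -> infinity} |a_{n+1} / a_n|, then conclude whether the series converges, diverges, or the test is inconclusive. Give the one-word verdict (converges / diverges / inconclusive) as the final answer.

Let a_n denote the general term. Form the ratio a_{n+1}/a_n and simplify:
a_{n+1}/a_n = n/8 + 1/8
Take the limit as n -> infinity: L = infinity.
Since L = infinity > 1 (or L = infinity), the ratio test implies the series diverges.

diverges


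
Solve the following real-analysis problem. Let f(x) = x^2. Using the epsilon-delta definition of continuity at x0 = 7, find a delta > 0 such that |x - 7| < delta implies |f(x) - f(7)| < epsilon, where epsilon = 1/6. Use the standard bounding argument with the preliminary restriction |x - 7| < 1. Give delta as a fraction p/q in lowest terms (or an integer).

Factor: |x^2 - (7)^2| = |x - 7| * |x + 7|.
Impose |x - 7| < 1 first. Then |x + 7| = |(x - 7) + 2*(7)| <= |x - 7| + 2*|7| < 1 + 14 = 15.
So |x^2 - (7)^2| < delta * 15.
We need delta * 15 <= 1/6, i.e. delta <= 1/6/15 = 1/90.
Since 1/90 < 1, this is tighter than 1; take delta = 1/90.
So delta = 1/90 works.

1/90


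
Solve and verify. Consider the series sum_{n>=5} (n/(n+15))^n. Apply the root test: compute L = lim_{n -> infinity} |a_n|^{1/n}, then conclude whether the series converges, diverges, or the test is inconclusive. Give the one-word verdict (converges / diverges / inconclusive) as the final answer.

Let a_n denote the general term. Form |a_n|^(1/n) and simplify:
|a_n|^(1/n) = n/(n + 15)
Take the limit as n -> infinity: L = 1.
Since L = 1, the root test is inconclusive. (In fact a_n = (n/(n+15))^n -> e^(-15) != 0, so the nth-term test shows divergence; but the root test itself gives no conclusion.)

inconclusive


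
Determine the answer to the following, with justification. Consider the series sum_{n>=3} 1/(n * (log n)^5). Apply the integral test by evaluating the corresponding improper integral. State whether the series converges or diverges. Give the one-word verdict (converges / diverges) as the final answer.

Let f(x) = 1/(x*log(x)^5). Then f is positive, continuous, and decreasing on [3, infinity), so the integral test applies.
Compute the improper integral int_{3}^infinity f(x) dx:
  antiderivative F(x) = -1/(4*log(x)^4).
  F(x) -> 0 as x -> infinity.  int = 0 - F(3) = 1/(4*log(3)^4) < infinity. By the integral test, the series converges.

converges


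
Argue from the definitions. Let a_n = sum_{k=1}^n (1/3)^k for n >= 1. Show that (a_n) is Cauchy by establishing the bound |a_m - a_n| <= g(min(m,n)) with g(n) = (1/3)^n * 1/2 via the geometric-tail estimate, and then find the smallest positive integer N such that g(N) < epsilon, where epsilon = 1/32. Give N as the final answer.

For m > n >= 1: |a_m - a_n| = sum_{k=n+1}^m (1/3)^k < sum_{k=n+1}^infinity (1/3)^k = (1/3)^(n+1) / (1 - 1/3) = (1/3)^n * (1/3) * (3/2) = (1/3)^n * 1/2.
So g(n) = (1/3)^n / 2. Since g(n) -> 0, (a_n) is Cauchy.
Now solve g(N) < 1/32: (1/3)^N / 2 < 1/32 <=> 3^N > 1 / (2 * 1/32) = 16.
Check powers of 3: 3^2 = 9 <= 16, 3^3 = 27 > 16.
So the smallest such N is 3. Check: g(3) = 1/(2 * 27) = 1/54 < 1/32.

3


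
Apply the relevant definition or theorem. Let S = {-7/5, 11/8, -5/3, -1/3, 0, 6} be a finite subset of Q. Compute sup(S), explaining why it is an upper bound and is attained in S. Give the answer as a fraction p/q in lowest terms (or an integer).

S is finite, so sup(S) = max(S).
Sorted decreasing:
6, 11/8, 0, -1/3, -7/5, -5/3
The extremum is 6.
For every x in S, x <= 6. And 6 is in S, so it is attained.
Therefore sup(S) = 6.

6


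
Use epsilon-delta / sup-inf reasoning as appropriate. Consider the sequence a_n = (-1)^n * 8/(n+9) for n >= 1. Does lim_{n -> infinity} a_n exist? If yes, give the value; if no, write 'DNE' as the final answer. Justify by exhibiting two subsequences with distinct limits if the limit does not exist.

Examine the behaviour of a_n along subsequences.
Even-n subsequence a_{2k} = 8/(2k+9) -> 0. Odd-n subsequence a_{2k+1} = -8/(2k+10) -> 0. Both tend to 0, which suggests the limit is 0; verify directly.
|a_n - 0| = 8/(n+9) < 8/n for every n >= 1.
Given epsilon > 0, choose a positive integer N > 8/epsilon. Then for all n >= N, |a_n| < 8/n <= 8/N < epsilon.
So by the definition of the limit, lim a_n exists and equals 0.

0


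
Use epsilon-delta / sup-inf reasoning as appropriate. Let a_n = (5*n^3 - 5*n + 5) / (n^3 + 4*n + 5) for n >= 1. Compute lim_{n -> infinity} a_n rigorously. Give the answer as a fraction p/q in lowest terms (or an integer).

Divide numerator and denominator by n^3, the highest power:
numerator / n^3 = 5 - 5/n^2 + 5/n^3
denominator / n^3 = 1 + 4/n^2 + 5/n^3
As n -> infinity, all terms of the form c/n^k (k >= 1) tend to 0.
So numerator / n^3 -> 5 and denominator / n^3 -> 1.
Therefore lim a_n = 5.

5


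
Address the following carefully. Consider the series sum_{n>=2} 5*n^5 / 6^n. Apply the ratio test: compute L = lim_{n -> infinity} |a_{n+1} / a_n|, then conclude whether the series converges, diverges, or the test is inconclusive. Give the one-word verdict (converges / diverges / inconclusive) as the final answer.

Let a_n denote the general term. Form the ratio a_{n+1}/a_n and simplify:
a_{n+1}/a_n = (n + 1)^5/(6*n^5)
Take the limit as n -> infinity: L = 1/6.
Since L = 1/6 < 1, the ratio test implies the series converges.

converges


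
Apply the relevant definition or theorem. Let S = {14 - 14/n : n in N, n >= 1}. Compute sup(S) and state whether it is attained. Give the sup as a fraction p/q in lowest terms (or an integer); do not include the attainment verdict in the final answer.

Analysis:
- Values: 0, 7, 28/3, 21/2, ... strictly increasing.
- Minimum is 0 (n=1); inf = 0 (attained).
- 14 - 14/n -> 14 from below; sup = 14, not attained.
Conclusion: sup(S) = 14, not attained in S.

14


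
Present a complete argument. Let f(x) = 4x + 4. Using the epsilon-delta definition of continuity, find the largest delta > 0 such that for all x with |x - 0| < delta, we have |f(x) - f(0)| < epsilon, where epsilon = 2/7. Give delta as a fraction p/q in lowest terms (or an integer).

We compute f(0) = 4*(0) + 4 = 4.
|f(x) - f(0)| = |4x + 4 - (4)| = |4(x - 0)| = 4|x - 0|.
We need 4|x - 0| < 2/7, i.e. |x - 0| < 2/7 / 4 = 1/14.
So any delta <= 1/14 works. Conversely, if delta > 1/14, then x = 0 + 1/14 satisfies |x - 0| = 1/14 < delta but |f(x) - f(0)| = 4 * 1/14 = 2/7, which is not < 2/7; so no larger delta works.
Hence the largest such delta is 1/14.

1/14


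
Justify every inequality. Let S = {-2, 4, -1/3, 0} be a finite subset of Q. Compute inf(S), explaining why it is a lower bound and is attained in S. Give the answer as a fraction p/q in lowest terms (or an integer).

S is finite, so inf(S) = min(S).
Sorted increasing:
-2, -1/3, 0, 4
The extremum is -2.
For every x in S, x >= -2. And -2 is in S, so it is attained.
Therefore inf(S) = -2.

-2


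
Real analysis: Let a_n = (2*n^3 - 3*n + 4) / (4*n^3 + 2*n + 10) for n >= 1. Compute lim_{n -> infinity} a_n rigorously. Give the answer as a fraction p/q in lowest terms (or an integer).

Divide numerator and denominator by n^3, the highest power:
numerator / n^3 = 2 - 3/n^2 + 4/n^3
denominator / n^3 = 4 + 2/n^2 + 10/n^3
As n -> infinity, all terms of the form c/n^k (k >= 1) tend to 0.
So numerator / n^3 -> 2 and denominator / n^3 -> 4.
Therefore lim a_n = 1/2.

1/2


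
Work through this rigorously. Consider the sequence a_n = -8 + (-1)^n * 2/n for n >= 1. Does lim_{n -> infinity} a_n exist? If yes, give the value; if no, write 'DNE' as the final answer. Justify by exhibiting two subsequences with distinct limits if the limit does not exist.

Examine the behaviour of a_n along subsequences.
Even-n subsequence a_{2k} = -8 + 2/(2k) -> -8. Odd-n subsequence a_{2k+1} = -8 - 2/(2k+1) -> -8. Both tend to -8, which suggests the limit is -8; verify directly.
|a_n - (-8)| = |(-1)^n * 2/n| = 2/n for every n >= 1.
Given epsilon > 0, choose a positive integer N > 2/epsilon. Then for all n >= N, |a_n - (-8)| = 2/n <= 2/N < epsilon.
So by the definition of the limit, lim a_n exists and equals -8.

-8


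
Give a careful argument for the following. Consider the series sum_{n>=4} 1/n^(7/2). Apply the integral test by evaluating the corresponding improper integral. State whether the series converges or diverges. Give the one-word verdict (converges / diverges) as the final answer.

Let f(x) = x^(-7/2). Then f is positive, continuous, and decreasing on [4, infinity), so the integral test applies.
Compute the improper integral int_{4}^infinity f(x) dx:
  antiderivative F(x) = -2/(5*x^(5/2)).
  As x -> infinity, F(x) -> 0 (since p = 7/2 > 1).
  So int = F(infinity) - F(4) = 0 - (-1/80) = 1/80.
  Finite, so by the integral test, the series converges.

converges


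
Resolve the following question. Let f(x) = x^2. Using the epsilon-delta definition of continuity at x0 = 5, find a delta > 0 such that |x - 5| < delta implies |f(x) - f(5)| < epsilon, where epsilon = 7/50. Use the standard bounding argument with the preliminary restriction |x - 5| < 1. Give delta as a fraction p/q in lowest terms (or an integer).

Factor: |x^2 - (5)^2| = |x - 5| * |x + 5|.
Impose |x - 5| < 1 first. Then |x + 5| = |(x - 5) + 2*(5)| <= |x - 5| + 2*|5| < 1 + 10 = 11.
So |x^2 - (5)^2| < delta * 11.
We need delta * 11 <= 7/50, i.e. delta <= 7/50/11 = 7/550.
Since 7/550 < 1, this is tighter than 1; take delta = 7/550.
So delta = 7/550 works.

7/550


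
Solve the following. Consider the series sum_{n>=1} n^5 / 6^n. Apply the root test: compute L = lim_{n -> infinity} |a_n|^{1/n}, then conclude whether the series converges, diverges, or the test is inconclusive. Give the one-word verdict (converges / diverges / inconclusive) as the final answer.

Let a_n denote the general term. Form |a_n|^(1/n) and simplify:
|a_n|^(1/n) = n^(5/n)/6
Take the limit as n -> infinity: L = 1/6.
Since L = 1/6 < 1, the root test implies convergence.

converges


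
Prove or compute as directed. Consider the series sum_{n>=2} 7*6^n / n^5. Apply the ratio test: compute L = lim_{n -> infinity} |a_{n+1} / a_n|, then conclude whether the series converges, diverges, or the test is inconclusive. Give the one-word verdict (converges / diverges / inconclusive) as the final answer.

Let a_n denote the general term. Form the ratio a_{n+1}/a_n and simplify:
a_{n+1}/a_n = 6*n^5/(n + 1)^5
Take the limit as n -> infinity: L = 6.
Since L = 6 > 1 (or L = infinity), the ratio test implies the series diverges.

diverges


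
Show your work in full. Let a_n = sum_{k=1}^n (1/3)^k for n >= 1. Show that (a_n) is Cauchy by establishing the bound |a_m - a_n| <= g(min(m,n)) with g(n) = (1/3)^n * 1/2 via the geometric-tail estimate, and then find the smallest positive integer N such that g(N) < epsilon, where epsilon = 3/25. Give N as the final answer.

For m > n >= 1: |a_m - a_n| = sum_{k=n+1}^m (1/3)^k < sum_{k=n+1}^infinity (1/3)^k = (1/3)^(n+1) / (1 - 1/3) = (1/3)^n * (1/3) * (3/2) = (1/3)^n * 1/2.
So g(n) = (1/3)^n / 2. Since g(n) -> 0, (a_n) is Cauchy.
Now solve g(N) < 3/25: (1/3)^N / 2 < 3/25 <=> 3^N > 1 / (2 * 3/25) = 25/6.
Check powers of 3: 3^1 = 3 <= 25/6, 3^2 = 9 > 25/6.
So the smallest such N is 2. Check: g(2) = 1/(2 * 9) = 1/18 < 3/25.

2


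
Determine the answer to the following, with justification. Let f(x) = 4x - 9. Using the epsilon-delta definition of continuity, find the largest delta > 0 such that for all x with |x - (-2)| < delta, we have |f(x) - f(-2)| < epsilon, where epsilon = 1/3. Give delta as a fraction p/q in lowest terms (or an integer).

We compute f(-2) = 4*(-2) - 9 = -17.
|f(x) - f(-2)| = |4x - 9 - (-17)| = |4(x - (-2))| = 4|x - (-2)|.
We need 4|x - (-2)| < 1/3, i.e. |x - (-2)| < 1/3 / 4 = 1/12.
So any delta <= 1/12 works. Conversely, if delta > 1/12, then x = -2 + 1/12 satisfies |x - (-2)| = 1/12 < delta but |f(x) - f(-2)| = 4 * 1/12 = 1/3, which is not < 1/3; so no larger delta works.
Hence the largest such delta is 1/12.

1/12


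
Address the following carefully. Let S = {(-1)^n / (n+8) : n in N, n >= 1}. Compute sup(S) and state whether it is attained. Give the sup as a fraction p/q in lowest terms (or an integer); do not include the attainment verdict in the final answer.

Analysis:
- Values: -1/9, 1/10, -1/11, 1/12, -1/13, ...
- Positive terms (even n): 1/(2+8), 1/(4+8), ... decreasing -> max = 1/10 (n=2).
- Negative terms (odd n): -1/(1+8), -1/(3+8), ... increasing -> min = -1/9 (n=1).
- So sup = 1/10 (attained at n=2); inf = -1/9 (attained at n=1).
Conclusion: sup(S) = 1/10, attained in S.

1/10


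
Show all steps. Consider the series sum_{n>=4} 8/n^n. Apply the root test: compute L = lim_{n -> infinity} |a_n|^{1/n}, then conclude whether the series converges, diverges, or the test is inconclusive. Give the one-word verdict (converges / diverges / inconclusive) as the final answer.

Let a_n denote the general term. Form |a_n|^(1/n) and simplify:
|a_n|^(1/n) = 2^(3/n)/n
Take the limit as n -> infinity: L = 0.
Since L = 0 < 1, the root test implies convergence.

converges


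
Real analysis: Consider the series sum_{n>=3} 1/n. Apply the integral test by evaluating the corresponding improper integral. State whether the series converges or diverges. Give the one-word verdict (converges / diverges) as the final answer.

Let f(x) = 1/x. Then f is positive, continuous, and decreasing on [3, infinity), so the integral test applies.
Compute the improper integral int_{3}^infinity f(x) dx:
  antiderivative F(x) = log(x).
  As x -> infinity, log(x) -> infinity.
  So int = infinity - log(3) = infinity. By the integral test, the series diverges.

diverges


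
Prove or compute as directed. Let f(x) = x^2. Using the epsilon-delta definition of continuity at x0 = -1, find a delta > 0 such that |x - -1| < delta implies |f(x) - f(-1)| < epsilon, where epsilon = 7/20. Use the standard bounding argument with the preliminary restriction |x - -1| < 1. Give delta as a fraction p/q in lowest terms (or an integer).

Factor: |x^2 - (-1)^2| = |x - -1| * |x + -1|.
Impose |x - -1| < 1 first. Then |x + -1| = |(x - -1) + 2*(-1)| <= |x - -1| + 2*|-1| < 1 + 2 = 3.
So |x^2 - (-1)^2| < delta * 3.
We need delta * 3 <= 7/20, i.e. delta <= 7/20/3 = 7/60.
Since 7/60 < 1, this is tighter than 1; take delta = 7/60.
So delta = 7/60 works.

7/60


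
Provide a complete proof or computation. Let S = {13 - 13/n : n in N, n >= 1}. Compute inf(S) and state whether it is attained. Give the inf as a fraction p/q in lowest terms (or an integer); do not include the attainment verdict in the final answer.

Analysis:
- Values: 0, 13/2, 26/3, 39/4, ... strictly increasing.
- Minimum is 0 (n=1); inf = 0 (attained).
- 13 - 13/n -> 13 from below; sup = 13, not attained.
Conclusion: inf(S) = 0, attained in S.

0


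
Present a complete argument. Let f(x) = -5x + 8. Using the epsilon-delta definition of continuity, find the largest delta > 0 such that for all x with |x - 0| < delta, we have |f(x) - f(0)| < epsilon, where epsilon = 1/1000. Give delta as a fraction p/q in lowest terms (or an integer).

We compute f(0) = -5*(0) + 8 = 8.
|f(x) - f(0)| = |-5x + 8 - (8)| = |-5(x - 0)| = 5|x - 0|.
We need 5|x - 0| < 1/1000, i.e. |x - 0| < 1/1000 / 5 = 1/5000.
So any delta <= 1/5000 works. Conversely, if delta > 1/5000, then x = 0 + 1/5000 satisfies |x - 0| = 1/5000 < delta but |f(x) - f(0)| = 5 * 1/5000 = 1/1000, which is not < 1/1000; so no larger delta works.
Hence the largest such delta is 1/5000.

1/5000


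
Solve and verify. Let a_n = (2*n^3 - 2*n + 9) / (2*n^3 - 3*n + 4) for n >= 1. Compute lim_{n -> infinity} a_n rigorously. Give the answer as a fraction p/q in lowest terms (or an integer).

Divide numerator and denominator by n^3, the highest power:
numerator / n^3 = 2 - 2/n^2 + 9/n^3
denominator / n^3 = 2 - 3/n^2 + 4/n^3
As n -> infinity, all terms of the form c/n^k (k >= 1) tend to 0.
So numerator / n^3 -> 2 and denominator / n^3 -> 2.
Therefore lim a_n = 1.

1


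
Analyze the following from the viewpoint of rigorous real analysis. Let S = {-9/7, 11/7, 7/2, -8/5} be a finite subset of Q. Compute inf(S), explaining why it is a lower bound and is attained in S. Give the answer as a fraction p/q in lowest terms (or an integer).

S is finite, so inf(S) = min(S).
Sorted increasing:
-8/5, -9/7, 11/7, 7/2
The extremum is -8/5.
For every x in S, x >= -8/5. And -8/5 is in S, so it is attained.
Therefore inf(S) = -8/5.

-8/5


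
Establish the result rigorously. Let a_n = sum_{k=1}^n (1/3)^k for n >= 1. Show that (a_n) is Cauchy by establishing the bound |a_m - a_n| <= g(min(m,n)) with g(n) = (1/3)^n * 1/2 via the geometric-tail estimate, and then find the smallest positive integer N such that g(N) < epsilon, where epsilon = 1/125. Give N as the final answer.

For m > n >= 1: |a_m - a_n| = sum_{k=n+1}^m (1/3)^k < sum_{k=n+1}^infinity (1/3)^k = (1/3)^(n+1) / (1 - 1/3) = (1/3)^n * (1/3) * (3/2) = (1/3)^n * 1/2.
So g(n) = (1/3)^n / 2. Since g(n) -> 0, (a_n) is Cauchy.
Now solve g(N) < 1/125: (1/3)^N / 2 < 1/125 <=> 3^N > 1 / (2 * 1/125) = 125/2.
Check powers of 3: 3^3 = 27 <= 125/2, 3^4 = 81 > 125/2.
So the smallest such N is 4. Check: g(4) = 1/(2 * 81) = 1/162 < 1/125.

4


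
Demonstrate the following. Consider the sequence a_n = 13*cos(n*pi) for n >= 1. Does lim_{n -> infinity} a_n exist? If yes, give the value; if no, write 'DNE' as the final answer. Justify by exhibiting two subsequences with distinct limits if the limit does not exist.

Examine the behaviour of a_n along subsequences.
cos(n*pi) = (-1)^n, so a_n = 13*(-1)^n. a_{2k} = 13 -> 13. a_{2k+1} = -13 -> -13.
Since these two subsequential limits are 13 and -13, distinct, the full sequence cannot converge (a convergent sequence has all subsequences tending to the same limit). So lim a_n does not exist.

DNE


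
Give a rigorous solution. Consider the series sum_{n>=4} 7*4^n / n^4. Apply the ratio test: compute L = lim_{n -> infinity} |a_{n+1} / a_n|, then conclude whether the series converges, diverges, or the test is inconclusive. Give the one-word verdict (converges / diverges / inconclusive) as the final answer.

Let a_n denote the general term. Form the ratio a_{n+1}/a_n and simplify:
a_{n+1}/a_n = 4*n^4/(n + 1)^4
Take the limit as n -> infinity: L = 4.
Since L = 4 > 1 (or L = infinity), the ratio test implies the series diverges.

diverges


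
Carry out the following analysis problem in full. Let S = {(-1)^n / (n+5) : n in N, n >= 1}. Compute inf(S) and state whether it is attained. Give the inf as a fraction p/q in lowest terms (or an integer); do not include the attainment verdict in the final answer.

Analysis:
- Values: -1/6, 1/7, -1/8, 1/9, -1/10, ...
- Positive terms (even n): 1/(2+5), 1/(4+5), ... decreasing -> max = 1/7 (n=2).
- Negative terms (odd n): -1/(1+5), -1/(3+5), ... increasing -> min = -1/6 (n=1).
- So sup = 1/7 (attained at n=2); inf = -1/6 (attained at n=1).
Conclusion: inf(S) = -1/6, attained in S.

-1/6


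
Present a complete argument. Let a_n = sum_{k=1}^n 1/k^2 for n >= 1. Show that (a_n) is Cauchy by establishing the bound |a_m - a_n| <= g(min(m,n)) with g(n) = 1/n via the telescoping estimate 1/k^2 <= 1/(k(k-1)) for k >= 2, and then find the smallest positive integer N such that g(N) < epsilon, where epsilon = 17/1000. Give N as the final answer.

For m > n >= 1: |a_m - a_n| = sum_{k=n+1}^m 1/k^2.
Use 1/k^2 <= 1/(k(k-1)) = 1/(k-1) - 1/k for k >= 2:
sum_{k=n+1}^m 1/k^2 <= sum_{k=n+1}^m (1/(k-1) - 1/k) = 1/n - 1/m <= 1/n.
By symmetry the same bound holds with n,m swapped, so |a_m - a_n| <= 1/min(m,n) = g(min(m,n)). Since g(n) -> 0, (a_n) is Cauchy.
Now solve g(N) < 17/1000: 1/N < 17/1000 <=> N > 1/(17/1000) = 1000/17.
The smallest integer strictly greater than 1000/17 is N = 59.
Check: g(59) = 1/59 < 17/1000; g(58) = 1/58 >= 17/1000. So N = 59.

59


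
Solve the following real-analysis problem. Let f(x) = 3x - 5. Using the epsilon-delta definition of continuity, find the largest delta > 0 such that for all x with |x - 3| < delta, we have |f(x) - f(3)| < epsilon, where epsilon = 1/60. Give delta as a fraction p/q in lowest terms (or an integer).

We compute f(3) = 3*(3) - 5 = 4.
|f(x) - f(3)| = |3x - 5 - (4)| = |3(x - 3)| = 3|x - 3|.
We need 3|x - 3| < 1/60, i.e. |x - 3| < 1/60 / 3 = 1/180.
So any delta <= 1/180 works. Conversely, if delta > 1/180, then x = 3 + 1/180 satisfies |x - 3| = 1/180 < delta but |f(x) - f(3)| = 3 * 1/180 = 1/60, which is not < 1/60; so no larger delta works.
Hence the largest such delta is 1/180.

1/180


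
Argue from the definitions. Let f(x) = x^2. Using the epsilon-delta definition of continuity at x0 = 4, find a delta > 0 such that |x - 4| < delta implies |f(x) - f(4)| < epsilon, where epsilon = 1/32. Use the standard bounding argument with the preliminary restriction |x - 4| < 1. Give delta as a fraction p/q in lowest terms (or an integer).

Factor: |x^2 - (4)^2| = |x - 4| * |x + 4|.
Impose |x - 4| < 1 first. Then |x + 4| = |(x - 4) + 2*(4)| <= |x - 4| + 2*|4| < 1 + 8 = 9.
So |x^2 - (4)^2| < delta * 9.
We need delta * 9 <= 1/32, i.e. delta <= 1/32/9 = 1/288.
Since 1/288 < 1, this is tighter than 1; take delta = 1/288.
So delta = 1/288 works.

1/288


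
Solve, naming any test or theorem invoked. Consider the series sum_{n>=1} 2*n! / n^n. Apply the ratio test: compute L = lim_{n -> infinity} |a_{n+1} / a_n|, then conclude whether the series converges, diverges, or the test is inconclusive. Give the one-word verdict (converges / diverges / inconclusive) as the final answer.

Let a_n denote the general term. Form the ratio a_{n+1}/a_n and simplify:
a_{n+1}/a_n = (n/(n + 1))^n
Take the limit as n -> infinity: L = exp(-1).
Since L = exp(-1) < 1, the ratio test implies the series converges.

converges


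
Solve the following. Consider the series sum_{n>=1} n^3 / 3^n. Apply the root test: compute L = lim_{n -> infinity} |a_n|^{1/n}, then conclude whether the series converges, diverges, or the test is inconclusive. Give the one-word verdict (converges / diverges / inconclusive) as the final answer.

Let a_n denote the general term. Form |a_n|^(1/n) and simplify:
|a_n|^(1/n) = n^(3/n)/3
Take the limit as n -> infinity: L = 1/3.
Since L = 1/3 < 1, the root test implies convergence.

converges


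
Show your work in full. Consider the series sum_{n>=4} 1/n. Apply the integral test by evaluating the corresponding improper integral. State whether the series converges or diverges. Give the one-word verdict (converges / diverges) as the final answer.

Let f(x) = 1/x. Then f is positive, continuous, and decreasing on [4, infinity), so the integral test applies.
Compute the improper integral int_{4}^infinity f(x) dx:
  antiderivative F(x) = log(x).
  As x -> infinity, log(x) -> infinity.
  So int = infinity - log(4) = infinity. By the integral test, the series diverges.

diverges


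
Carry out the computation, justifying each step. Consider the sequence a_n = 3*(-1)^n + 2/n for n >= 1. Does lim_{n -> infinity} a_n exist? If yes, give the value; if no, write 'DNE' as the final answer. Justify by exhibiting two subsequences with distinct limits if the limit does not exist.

Examine the behaviour of a_n along subsequences.
a_{2k} = 3 + 2/(2k) -> 3. a_{2k+1} = -3 + 2/(2k+1) -> -3.
Since these two subsequential limits are 3 and -3, distinct, the full sequence cannot converge (a convergent sequence has all subsequences tending to the same limit). So lim a_n does not exist.

DNE
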